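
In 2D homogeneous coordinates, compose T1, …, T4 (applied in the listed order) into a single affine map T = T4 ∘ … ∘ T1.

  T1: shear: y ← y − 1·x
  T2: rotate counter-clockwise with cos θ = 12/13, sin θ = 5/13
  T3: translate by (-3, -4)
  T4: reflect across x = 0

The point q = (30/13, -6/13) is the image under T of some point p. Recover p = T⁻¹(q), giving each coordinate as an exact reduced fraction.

p = (2, 5)

T1 = [1 0 0; -1 1 0; 0 0 1]
T2·T1 = [17/13 -5/13 0; -7/13 12/13 0; 0 0 1]
T3·…·T1 = [17/13 -5/13 -3; -7/13 12/13 -4; 0 0 1]
T4·…·T1 = [-17/13 5/13 3; -7/13 12/13 -4; 0 0 1]
det M = -1; M⁻¹ = [-12/13 5/13 56/13; -7/13 17/13 89/13; 0 0 1]
M⁻¹ · (30/13, -6/13)ᵀ = (2, 5)ᵀ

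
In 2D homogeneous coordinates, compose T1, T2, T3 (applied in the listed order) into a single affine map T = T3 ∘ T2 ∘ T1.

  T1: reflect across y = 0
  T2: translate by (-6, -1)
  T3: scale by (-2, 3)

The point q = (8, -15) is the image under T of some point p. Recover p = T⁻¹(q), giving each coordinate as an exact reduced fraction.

T1 = [1 0 0; 0 -1 0; 0 0 1]
T2·T1 = [1 0 -6; 0 -1 -1; 0 0 1]
T3·…·T1 = [-2 0 12; 0 -3 -3; 0 0 1]
det M = 6; M⁻¹ = [-1/2 0 6; 0 -1/3 -1; 0 0 1]
M⁻¹ · (8, -15)ᵀ = (2, 4)ᵀ

p = (2, 4)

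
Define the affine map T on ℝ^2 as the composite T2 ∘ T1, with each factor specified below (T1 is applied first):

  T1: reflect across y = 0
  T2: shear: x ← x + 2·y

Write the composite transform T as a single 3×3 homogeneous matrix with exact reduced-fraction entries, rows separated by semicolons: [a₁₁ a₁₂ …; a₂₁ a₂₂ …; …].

T = [1 -2 0; 0 -1 0; 0 0 1]

T1 = [1 0 0; 0 -1 0; 0 0 1]
T2·T1 = [1 -2 0; 0 -1 0; 0 0 1]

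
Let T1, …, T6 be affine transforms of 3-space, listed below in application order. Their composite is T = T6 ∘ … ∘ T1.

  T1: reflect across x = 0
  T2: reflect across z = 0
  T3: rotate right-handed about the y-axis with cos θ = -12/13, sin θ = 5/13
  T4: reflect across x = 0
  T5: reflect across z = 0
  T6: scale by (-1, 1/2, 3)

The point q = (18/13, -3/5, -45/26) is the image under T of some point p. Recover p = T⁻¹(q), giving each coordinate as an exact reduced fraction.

T1 = [-1 0 0 0; 0 1 0 0; 0 0 1 0; 0 0 0 1]
T2·T1 = [-1 0 0 0; 0 1 0 0; 0 0 -1 0; 0 0 0 1]
T3·…·T1 = [12/13 0 -5/13 0; 0 1 0 0; 5/13 0 12/13 0; 0 0 0 1]
T4·…·T1 = [-12/13 0 5/13 0; 0 1 0 0; 5/13 0 12/13 0; 0 0 0 1]
T5·…·T1 = [-12/13 0 5/13 0; 0 1 0 0; -5/13 0 -12/13 0; 0 0 0 1]
T6·…·T1 = [12/13 0 -5/13 0; 0 1/2 0 0; -15/13 0 -36/13 0; 0 0 0 1]
det M = -3/2; M⁻¹ = [12/13 0 -5/39 0; 0 2 0 0; -5/13 0 -4/13 0; 0 0 0 1]
M⁻¹ · (18/13, -3/5, -45/26)ᵀ = (3/2, -6/5, 0)ᵀ

p = (3/2, -6/5, 0)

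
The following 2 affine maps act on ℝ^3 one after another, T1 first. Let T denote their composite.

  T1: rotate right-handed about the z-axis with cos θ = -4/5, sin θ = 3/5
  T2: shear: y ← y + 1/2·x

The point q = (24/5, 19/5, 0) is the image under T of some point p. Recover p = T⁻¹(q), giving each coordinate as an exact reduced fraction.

p = (-3, -4, 0)

T1 = [-4/5 -3/5 0 0; 3/5 -4/5 0 0; 0 0 1 0; 0 0 0 1]
T2·T1 = [-4/5 -3/5 0 0; 1/5 -11/10 0 0; 0 0 1 0; 0 0 0 1]
det M = 1; M⁻¹ = [-11/10 3/5 0 0; -1/5 -4/5 0 0; 0 0 1 0; 0 0 0 1]
M⁻¹ · (24/5, 19/5, 0)ᵀ = (-3, -4, 0)ᵀ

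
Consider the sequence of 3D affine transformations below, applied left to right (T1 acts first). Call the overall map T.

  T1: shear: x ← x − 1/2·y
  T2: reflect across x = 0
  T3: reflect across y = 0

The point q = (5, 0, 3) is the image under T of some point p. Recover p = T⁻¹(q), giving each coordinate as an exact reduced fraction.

p = (-5, 0, 3)

T1 = [1 -1/2 0 0; 0 1 0 0; 0 0 1 0; 0 0 0 1]
T2·T1 = [-1 1/2 0 0; 0 1 0 0; 0 0 1 0; 0 0 0 1]
T3·…·T1 = [-1 1/2 0 0; 0 -1 0 0; 0 0 1 0; 0 0 0 1]
det M = 1; M⁻¹ = [-1 -1/2 0 0; 0 -1 0 0; 0 0 1 0; 0 0 0 1]
M⁻¹ · (5, 0, 3)ᵀ = (-5, 0, 3)ᵀ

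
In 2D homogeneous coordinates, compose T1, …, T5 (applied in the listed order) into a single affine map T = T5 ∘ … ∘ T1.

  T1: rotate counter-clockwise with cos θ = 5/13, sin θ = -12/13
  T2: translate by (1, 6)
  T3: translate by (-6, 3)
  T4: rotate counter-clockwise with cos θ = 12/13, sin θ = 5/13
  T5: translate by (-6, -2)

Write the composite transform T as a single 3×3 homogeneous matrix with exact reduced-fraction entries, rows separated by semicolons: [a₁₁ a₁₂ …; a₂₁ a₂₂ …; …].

T = [120/169 119/169 -183/13; -119/169 120/169 57/13; 0 0 1]

T1 = [5/13 12/13 0; -12/13 5/13 0; 0 0 1]
T2·T1 = [5/13 12/13 1; -12/13 5/13 6; 0 0 1]
T3·…·T1 = [5/13 12/13 -5; -12/13 5/13 9; 0 0 1]
T4·…·T1 = [120/169 119/169 -105/13; -119/169 120/169 83/13; 0 0 1]
T5·…·T1 = [120/169 119/169 -183/13; -119/169 120/169 57/13; 0 0 1]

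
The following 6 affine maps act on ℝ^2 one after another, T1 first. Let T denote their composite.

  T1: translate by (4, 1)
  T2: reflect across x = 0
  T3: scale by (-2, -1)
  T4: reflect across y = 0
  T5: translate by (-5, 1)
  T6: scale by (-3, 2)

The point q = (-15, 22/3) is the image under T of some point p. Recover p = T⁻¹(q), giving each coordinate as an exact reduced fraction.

T1 = [1 0 4; 0 1 1; 0 0 1]
T2·T1 = [-1 0 -4; 0 1 1; 0 0 1]
T3·…·T1 = [2 0 8; 0 -1 -1; 0 0 1]
T4·…·T1 = [2 0 8; 0 1 1; 0 0 1]
T5·…·T1 = [2 0 3; 0 1 2; 0 0 1]
T6·…·T1 = [-6 0 -9; 0 2 4; 0 0 1]
det M = -12; M⁻¹ = [-1/6 0 -3/2; 0 1/2 -2; 0 0 1]
M⁻¹ · (-15, 22/3)ᵀ = (1, 5/3)ᵀ

p = (1, 5/3)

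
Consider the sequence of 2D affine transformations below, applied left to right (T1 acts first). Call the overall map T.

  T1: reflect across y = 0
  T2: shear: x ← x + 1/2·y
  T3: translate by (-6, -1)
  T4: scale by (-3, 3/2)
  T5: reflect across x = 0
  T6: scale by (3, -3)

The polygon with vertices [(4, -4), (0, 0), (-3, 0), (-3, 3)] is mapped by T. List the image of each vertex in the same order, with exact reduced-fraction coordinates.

image vertices: (0, -27/2), (-54, 9/2), (-81, 9/2), (-189/2, 18)

T1 reflect across y = 0: (4, -4) → (4, 4); (0, 0) → (0, 0); (-3, 0) → (-3, 0); (-3, 3) → (-3, -3)
T2 shear: x ← x + 1/2·y: (4, 4) → (6, 4); (0, 0) → (0, 0); (-3, 0) → (-3, 0); (-3, -3) → (-9/2, -3)
T3 translate by (-6, -1): (6, 4) → (0, 3); (0, 0) → (-6, -1); (-3, 0) → (-9, -1); (-9/2, -3) → (-21/2, -4)
T4 scale by (-3, 3/2): (0, 3) → (0, 9/2); (-6, -1) → (18, -3/2); (-9, -1) → (27, -3/2); (-21/2, -4) → (63/2, -6)
T5 reflect across x = 0: (0, 9/2) → (0, 9/2); (18, -3/2) → (-18, -3/2); (27, -3/2) → (-27, -3/2); (63/2, -6) → (-63/2, -6)
T6 scale by (3, -3): (0, 9/2) → (0, -27/2); (-18, -3/2) → (-54, 9/2); (-27, -3/2) → (-81, 9/2); (-63/2, -6) → (-189/2, 18)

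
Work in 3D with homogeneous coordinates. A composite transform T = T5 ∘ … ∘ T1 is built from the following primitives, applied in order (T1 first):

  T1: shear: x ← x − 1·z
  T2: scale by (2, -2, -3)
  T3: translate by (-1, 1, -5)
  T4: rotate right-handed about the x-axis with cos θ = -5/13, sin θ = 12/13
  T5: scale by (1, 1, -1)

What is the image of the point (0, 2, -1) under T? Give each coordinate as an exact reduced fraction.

T(p) = (1, 3, 2)

T1 shear: x ← x − 1·z: (0, 2, -1) → (1, 2, -1)
T2 scale by (2, -2, -3): (1, 2, -1) → (2, -4, 3)
T3 translate by (-1, 1, -5): (2, -4, 3) → (1, -3, -2)
T4 rotate right-handed about the x-axis with cos θ = -5/13, sin θ = 12/13: (1, -3, -2) → (1, 3, -2)
T5 scale by (1, 1, -1): (1, 3, -2) → (1, 3, 2)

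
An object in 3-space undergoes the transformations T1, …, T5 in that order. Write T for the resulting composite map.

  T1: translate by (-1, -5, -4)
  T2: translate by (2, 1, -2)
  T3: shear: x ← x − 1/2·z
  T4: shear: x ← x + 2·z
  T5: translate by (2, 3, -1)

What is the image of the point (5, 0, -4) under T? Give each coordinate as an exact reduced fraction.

T(p) = (-7, -1, -11)

T1 translate by (-1, -5, -4): (5, 0, -4) → (4, -5, -8)
T2 translate by (2, 1, -2): (4, -5, -8) → (6, -4, -10)
T3 shear: x ← x − 1/2·z: (6, -4, -10) → (11, -4, -10)
T4 shear: x ← x + 2·z: (11, -4, -10) → (-9, -4, -10)
T5 translate by (2, 3, -1): (-9, -4, -10) → (-7, -1, -11)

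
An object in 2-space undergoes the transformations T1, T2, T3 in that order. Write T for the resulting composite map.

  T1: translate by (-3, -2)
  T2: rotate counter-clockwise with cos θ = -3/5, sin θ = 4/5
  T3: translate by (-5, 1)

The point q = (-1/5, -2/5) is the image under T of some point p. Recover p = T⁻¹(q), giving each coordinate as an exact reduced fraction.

T1 = [1 0 -3; 0 1 -2; 0 0 1]
T2·T1 = [-3/5 -4/5 17/5; 4/5 -3/5 -6/5; 0 0 1]
T3·…·T1 = [-3/5 -4/5 -8/5; 4/5 -3/5 -1/5; 0 0 1]
det M = 1; M⁻¹ = [-3/5 4/5 -4/5; -4/5 -3/5 -7/5; 0 0 1]
M⁻¹ · (-1/5, -2/5)ᵀ = (-1, -1)ᵀ

p = (-1, -1)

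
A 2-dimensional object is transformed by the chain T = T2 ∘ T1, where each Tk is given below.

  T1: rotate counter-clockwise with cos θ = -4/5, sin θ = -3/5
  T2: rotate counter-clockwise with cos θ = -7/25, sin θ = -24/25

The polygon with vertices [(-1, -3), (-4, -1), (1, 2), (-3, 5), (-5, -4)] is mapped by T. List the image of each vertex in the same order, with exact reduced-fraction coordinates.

T1 rotate counter-clockwise with cos θ = -4/5, sin θ = -3/5: (-1, -3) → (-1, 3); (-4, -1) → (13/5, 16/5); (1, 2) → (2/5, -11/5); (-3, 5) → (27/5, -11/5); (-5, -4) → (8/5, 31/5)
T2 rotate counter-clockwise with cos θ = -7/25, sin θ = -24/25: (-1, 3) → (79/25, 3/25); (13/5, 16/5) → (293/125, -424/125); (2/5, -11/5) → (-278/125, 29/125); (27/5, -11/5) → (-453/125, -571/125); (8/5, 31/5) → (688/125, -409/125)

image vertices: (79/25, 3/25), (293/125, -424/125), (-278/125, 29/125), (-453/125, -571/125), (688/125, -409/125)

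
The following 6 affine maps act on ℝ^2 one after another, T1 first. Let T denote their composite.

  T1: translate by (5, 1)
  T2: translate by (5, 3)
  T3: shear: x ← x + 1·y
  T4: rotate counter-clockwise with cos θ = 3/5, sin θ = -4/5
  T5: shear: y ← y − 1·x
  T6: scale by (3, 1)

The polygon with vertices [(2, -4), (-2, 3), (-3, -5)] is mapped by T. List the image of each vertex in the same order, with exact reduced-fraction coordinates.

image vertices: (108/5, -84/5), (219/5, -112/5), (42/5, -41/5)

T1 translate by (5, 1): (2, -4) → (7, -3); (-2, 3) → (3, 4); (-3, -5) → (2, -4)
T2 translate by (5, 3): (7, -3) → (12, 0); (3, 4) → (8, 7); (2, -4) → (7, -1)
T3 shear: x ← x + 1·y: (12, 0) → (12, 0); (8, 7) → (15, 7); (7, -1) → (6, -1)
T4 rotate counter-clockwise with cos θ = 3/5, sin θ = -4/5: (12, 0) → (36/5, -48/5); (15, 7) → (73/5, -39/5); (6, -1) → (14/5, -27/5)
T5 shear: y ← y − 1·x: (36/5, -48/5) → (36/5, -84/5); (73/5, -39/5) → (73/5, -112/5); (14/5, -27/5) → (14/5, -41/5)
T6 scale by (3, 1): (36/5, -84/5) → (108/5, -84/5); (73/5, -112/5) → (219/5, -112/5); (14/5, -41/5) → (42/5, -41/5)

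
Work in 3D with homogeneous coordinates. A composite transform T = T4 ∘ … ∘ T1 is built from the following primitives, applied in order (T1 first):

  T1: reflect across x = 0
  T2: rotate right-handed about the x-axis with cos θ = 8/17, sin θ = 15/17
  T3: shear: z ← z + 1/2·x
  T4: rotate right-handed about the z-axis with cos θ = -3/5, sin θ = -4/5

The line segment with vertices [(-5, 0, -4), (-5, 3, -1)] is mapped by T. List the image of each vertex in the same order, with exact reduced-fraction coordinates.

T1 reflect across x = 0: (-5, 0, -4) → (5, 0, -4); (-5, 3, -1) → (5, 3, -1)
T2 rotate right-handed about the x-axis with cos θ = 8/17, sin θ = 15/17: (5, 0, -4) → (5, 60/17, -32/17); (5, 3, -1) → (5, 39/17, 37/17)
T3 shear: z ← z + 1/2·x: (5, 60/17, -32/17) → (5, 60/17, 21/34); (5, 39/17, 37/17) → (5, 39/17, 159/34)
T4 rotate right-handed about the z-axis with cos θ = -3/5, sin θ = -4/5: (5, 60/17, 21/34) → (-3/17, -104/17, 21/34); (5, 39/17, 159/34) → (-99/85, -457/85, 159/34)

image vertices: (-3/17, -104/17, 21/34), (-99/85, -457/85, 159/34)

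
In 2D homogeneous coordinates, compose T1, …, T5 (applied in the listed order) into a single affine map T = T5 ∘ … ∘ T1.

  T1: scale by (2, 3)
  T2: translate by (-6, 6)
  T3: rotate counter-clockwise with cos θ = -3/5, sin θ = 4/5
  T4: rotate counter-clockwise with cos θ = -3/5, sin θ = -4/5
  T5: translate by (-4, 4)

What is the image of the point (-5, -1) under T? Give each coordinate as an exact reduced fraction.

T(p) = (-20, 7)

T1 scale by (2, 3): (-5, -1) → (-10, -3)
T2 translate by (-6, 6): (-10, -3) → (-16, 3)
T3 rotate counter-clockwise with cos θ = -3/5, sin θ = 4/5: (-16, 3) → (36/5, -73/5)
T4 rotate counter-clockwise with cos θ = -3/5, sin θ = -4/5: (36/5, -73/5) → (-16, 3)
T5 translate by (-4, 4): (-16, 3) → (-20, 7)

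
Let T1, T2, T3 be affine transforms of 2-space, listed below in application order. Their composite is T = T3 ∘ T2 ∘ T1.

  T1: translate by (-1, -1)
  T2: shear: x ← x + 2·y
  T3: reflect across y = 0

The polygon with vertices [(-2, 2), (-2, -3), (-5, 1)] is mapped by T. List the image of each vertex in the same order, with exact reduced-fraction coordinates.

image vertices: (-1, -1), (-11, 4), (-6, 0)

T1 translate by (-1, -1): (-2, 2) → (-3, 1); (-2, -3) → (-3, -4); (-5, 1) → (-6, 0)
T2 shear: x ← x + 2·y: (-3, 1) → (-1, 1); (-3, -4) → (-11, -4); (-6, 0) → (-6, 0)
T3 reflect across y = 0: (-1, 1) → (-1, -1); (-11, -4) → (-11, 4); (-6, 0) → (-6, 0)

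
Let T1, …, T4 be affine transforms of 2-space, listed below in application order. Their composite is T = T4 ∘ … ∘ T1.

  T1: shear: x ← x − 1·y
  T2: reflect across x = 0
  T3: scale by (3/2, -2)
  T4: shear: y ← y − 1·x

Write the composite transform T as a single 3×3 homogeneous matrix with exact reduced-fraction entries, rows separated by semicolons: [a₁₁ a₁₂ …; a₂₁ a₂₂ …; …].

T = [-3/2 3/2 0; 3/2 -7/2 0; 0 0 1]

T1 = [1 -1 0; 0 1 0; 0 0 1]
T2·T1 = [-1 1 0; 0 1 0; 0 0 1]
T3·…·T1 = [-3/2 3/2 0; 0 -2 0; 0 0 1]
T4·…·T1 = [-3/2 3/2 0; 3/2 -7/2 0; 0 0 1]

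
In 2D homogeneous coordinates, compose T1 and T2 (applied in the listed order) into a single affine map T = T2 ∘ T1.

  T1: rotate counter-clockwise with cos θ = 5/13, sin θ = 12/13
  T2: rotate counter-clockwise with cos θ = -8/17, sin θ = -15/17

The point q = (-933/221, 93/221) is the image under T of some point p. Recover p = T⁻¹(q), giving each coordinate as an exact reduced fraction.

T1 = [5/13 -12/13 0; 12/13 5/13 0; 0 0 1]
T2·T1 = [140/221 171/221 0; -171/221 140/221 0; 0 0 1]
det M = 1; M⁻¹ = [140/221 -171/221 0; 171/221 140/221 0; 0 0 1]
M⁻¹ · (-933/221, 93/221)ᵀ = (-3, -3)ᵀ

p = (-3, -3)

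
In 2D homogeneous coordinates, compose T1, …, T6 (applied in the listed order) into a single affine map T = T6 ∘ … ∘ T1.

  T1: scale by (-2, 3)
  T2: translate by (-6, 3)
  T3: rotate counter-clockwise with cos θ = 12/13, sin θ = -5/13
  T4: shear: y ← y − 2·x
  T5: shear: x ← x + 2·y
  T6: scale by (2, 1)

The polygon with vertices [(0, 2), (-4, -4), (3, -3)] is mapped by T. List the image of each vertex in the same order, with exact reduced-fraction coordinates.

T1 scale by (-2, 3): (0, 2) → (0, 6); (-4, -4) → (8, -12); (3, -3) → (-6, -9)
T2 translate by (-6, 3): (0, 6) → (-6, 9); (8, -12) → (2, -9); (-6, -9) → (-12, -6)
T3 rotate counter-clockwise with cos θ = 12/13, sin θ = -5/13: (-6, 9) → (-27/13, 138/13); (2, -9) → (-21/13, -118/13); (-12, -6) → (-174/13, -12/13)
T4 shear: y ← y − 2·x: (-27/13, 138/13) → (-27/13, 192/13); (-21/13, -118/13) → (-21/13, -76/13); (-174/13, -12/13) → (-174/13, 336/13)
T5 shear: x ← x + 2·y: (-27/13, 192/13) → (357/13, 192/13); (-21/13, -76/13) → (-173/13, -76/13); (-174/13, 336/13) → (498/13, 336/13)
T6 scale by (2, 1): (357/13, 192/13) → (714/13, 192/13); (-173/13, -76/13) → (-346/13, -76/13); (498/13, 336/13) → (996/13, 336/13)

image vertices: (714/13, 192/13), (-346/13, -76/13), (996/13, 336/13)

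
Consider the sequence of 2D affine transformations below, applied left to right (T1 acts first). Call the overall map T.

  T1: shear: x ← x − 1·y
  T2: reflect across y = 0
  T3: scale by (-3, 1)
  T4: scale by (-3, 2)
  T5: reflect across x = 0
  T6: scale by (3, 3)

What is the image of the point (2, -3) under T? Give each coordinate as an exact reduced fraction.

T(p) = (-135, 18)

T1 shear: x ← x − 1·y: (2, -3) → (5, -3)
T2 reflect across y = 0: (5, -3) → (5, 3)
T3 scale by (-3, 1): (5, 3) → (-15, 3)
T4 scale by (-3, 2): (-15, 3) → (45, 6)
T5 reflect across x = 0: (45, 6) → (-45, 6)
T6 scale by (3, 3): (-45, 6) → (-135, 18)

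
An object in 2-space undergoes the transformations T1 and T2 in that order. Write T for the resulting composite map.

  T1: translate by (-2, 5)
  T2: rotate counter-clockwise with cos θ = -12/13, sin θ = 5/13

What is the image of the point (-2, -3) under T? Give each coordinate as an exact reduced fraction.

T(p) = (38/13, -44/13)

T1 translate by (-2, 5): (-2, -3) → (-4, 2)
T2 rotate counter-clockwise with cos θ = -12/13, sin θ = 5/13: (-4, 2) → (38/13, -44/13)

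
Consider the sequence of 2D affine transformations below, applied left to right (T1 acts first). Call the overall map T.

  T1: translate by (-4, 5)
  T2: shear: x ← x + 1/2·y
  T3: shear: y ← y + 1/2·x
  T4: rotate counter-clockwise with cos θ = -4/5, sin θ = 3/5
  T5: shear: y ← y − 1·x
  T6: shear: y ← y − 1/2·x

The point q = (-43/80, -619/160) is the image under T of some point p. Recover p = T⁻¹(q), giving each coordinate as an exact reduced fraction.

p = (-1, 1/4)

T1 = [1 0 -4; 0 1 5; 0 0 1]
T2·T1 = [1 1/2 -3/2; 0 1 5; 0 0 1]
T3·…·T1 = [1 1/2 -3/2; 1/2 5/4 17/4; 0 0 1]
T4·…·T1 = [-11/10 -23/20 -27/20; 1/5 -7/10 -43/10; 0 0 1]
T5·…·T1 = [-11/10 -23/20 -27/20; 13/10 9/20 -59/20; 0 0 1]
T6·…·T1 = [-11/10 -23/20 -27/20; 37/20 41/40 -91/40; 0 0 1]
det M = 1; M⁻¹ = [41/40 23/20 4; -37/20 -11/10 -5; 0 0 1]
M⁻¹ · (-43/80, -619/160)ᵀ = (-1, 1/4)ᵀ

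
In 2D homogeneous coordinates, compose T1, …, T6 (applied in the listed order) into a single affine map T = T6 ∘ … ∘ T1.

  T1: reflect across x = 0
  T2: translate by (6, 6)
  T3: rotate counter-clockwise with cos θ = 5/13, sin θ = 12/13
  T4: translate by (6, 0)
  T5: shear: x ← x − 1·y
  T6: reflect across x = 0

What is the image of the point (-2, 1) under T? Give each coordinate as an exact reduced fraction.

T(p) = (97/13, 131/13)

T1 reflect across x = 0: (-2, 1) → (2, 1)
T2 translate by (6, 6): (2, 1) → (8, 7)
T3 rotate counter-clockwise with cos θ = 5/13, sin θ = 12/13: (8, 7) → (-44/13, 131/13)
T4 translate by (6, 0): (-44/13, 131/13) → (34/13, 131/13)
T5 shear: x ← x − 1·y: (34/13, 131/13) → (-97/13, 131/13)
T6 reflect across x = 0: (-97/13, 131/13) → (97/13, 131/13)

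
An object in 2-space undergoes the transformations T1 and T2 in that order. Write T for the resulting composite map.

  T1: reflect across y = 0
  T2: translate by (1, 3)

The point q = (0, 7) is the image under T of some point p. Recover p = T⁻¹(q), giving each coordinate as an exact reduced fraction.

p = (-1, -4)

T1 = [1 0 0; 0 -1 0; 0 0 1]
T2·T1 = [1 0 1; 0 -1 3; 0 0 1]
det M = -1; M⁻¹ = [1 0 -1; 0 -1 3; 0 0 1]
M⁻¹ · (0, 7)ᵀ = (-1, -4)ᵀ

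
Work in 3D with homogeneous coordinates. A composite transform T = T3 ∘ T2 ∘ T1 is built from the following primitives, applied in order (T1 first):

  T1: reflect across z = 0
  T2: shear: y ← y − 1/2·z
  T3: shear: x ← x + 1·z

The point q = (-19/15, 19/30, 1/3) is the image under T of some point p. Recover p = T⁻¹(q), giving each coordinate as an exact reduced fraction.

p = (-8/5, 4/5, -1/3)

T1 = [1 0 0 0; 0 1 0 0; 0 0 -1 0; 0 0 0 1]
T2·T1 = [1 0 0 0; 0 1 1/2 0; 0 0 -1 0; 0 0 0 1]
T3·…·T1 = [1 0 -1 0; 0 1 1/2 0; 0 0 -1 0; 0 0 0 1]
det M = -1; M⁻¹ = [1 0 -1 0; 0 1 1/2 0; 0 0 -1 0; 0 0 0 1]
M⁻¹ · (-19/15, 19/30, 1/3)ᵀ = (-8/5, 4/5, -1/3)ᵀ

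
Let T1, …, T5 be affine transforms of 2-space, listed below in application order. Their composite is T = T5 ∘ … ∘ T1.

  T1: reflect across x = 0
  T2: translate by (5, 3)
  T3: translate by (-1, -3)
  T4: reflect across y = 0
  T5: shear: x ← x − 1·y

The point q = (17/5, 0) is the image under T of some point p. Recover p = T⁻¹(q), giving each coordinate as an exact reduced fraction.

p = (3/5, 0)

T1 = [-1 0 0; 0 1 0; 0 0 1]
T2·T1 = [-1 0 5; 0 1 3; 0 0 1]
T3·…·T1 = [-1 0 4; 0 1 0; 0 0 1]
T4·…·T1 = [-1 0 4; 0 -1 0; 0 0 1]
T5·…·T1 = [-1 1 4; 0 -1 0; 0 0 1]
det M = 1; M⁻¹ = [-1 -1 4; 0 -1 0; 0 0 1]
M⁻¹ · (17/5, 0)ᵀ = (3/5, 0)ᵀ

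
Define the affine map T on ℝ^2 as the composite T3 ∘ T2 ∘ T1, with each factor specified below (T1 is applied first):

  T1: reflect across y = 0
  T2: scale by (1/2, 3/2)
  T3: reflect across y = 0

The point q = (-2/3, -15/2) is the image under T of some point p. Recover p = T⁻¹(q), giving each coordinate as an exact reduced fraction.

T1 = [1 0 0; 0 -1 0; 0 0 1]
T2·T1 = [1/2 0 0; 0 -3/2 0; 0 0 1]
T3·…·T1 = [1/2 0 0; 0 3/2 0; 0 0 1]
det M = 3/4; M⁻¹ = [2 0 0; 0 2/3 0; 0 0 1]
M⁻¹ · (-2/3, -15/2)ᵀ = (-4/3, -5)ᵀ

p = (-4/3, -5)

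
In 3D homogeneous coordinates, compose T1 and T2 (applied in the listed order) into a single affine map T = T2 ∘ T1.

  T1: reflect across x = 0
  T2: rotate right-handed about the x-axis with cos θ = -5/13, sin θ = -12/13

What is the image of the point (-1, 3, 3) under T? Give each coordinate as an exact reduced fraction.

T1 reflect across x = 0: (-1, 3, 3) → (1, 3, 3)
T2 rotate right-handed about the x-axis with cos θ = -5/13, sin θ = -12/13: (1, 3, 3) → (1, 21/13, -51/13)

T(p) = (1, 21/13, -51/13)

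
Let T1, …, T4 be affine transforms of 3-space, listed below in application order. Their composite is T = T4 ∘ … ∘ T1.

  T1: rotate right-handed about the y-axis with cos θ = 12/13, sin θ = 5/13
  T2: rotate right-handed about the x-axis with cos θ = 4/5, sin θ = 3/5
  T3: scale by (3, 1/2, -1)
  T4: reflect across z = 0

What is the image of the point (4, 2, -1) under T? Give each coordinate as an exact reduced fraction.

T1 rotate right-handed about the y-axis with cos θ = 12/13, sin θ = 5/13: (4, 2, -1) → (43/13, 2, -32/13)
T2 rotate right-handed about the x-axis with cos θ = 4/5, sin θ = 3/5: (43/13, 2, -32/13) → (43/13, 40/13, -10/13)
T3 scale by (3, 1/2, -1): (43/13, 40/13, -10/13) → (129/13, 20/13, 10/13)
T4 reflect across z = 0: (129/13, 20/13, 10/13) → (129/13, 20/13, -10/13)

T(p) = (129/13, 20/13, -10/13)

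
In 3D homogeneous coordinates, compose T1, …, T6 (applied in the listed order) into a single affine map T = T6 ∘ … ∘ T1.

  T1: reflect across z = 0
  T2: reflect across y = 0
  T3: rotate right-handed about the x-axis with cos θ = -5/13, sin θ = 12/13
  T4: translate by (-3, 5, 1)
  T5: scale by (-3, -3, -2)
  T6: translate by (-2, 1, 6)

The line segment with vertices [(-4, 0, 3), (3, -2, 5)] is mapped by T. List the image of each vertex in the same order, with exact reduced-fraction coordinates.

image vertices: (19, -290/13, 22/13), (-2, -332/13, -46/13)

T1 reflect across z = 0: (-4, 0, 3) → (-4, 0, -3); (3, -2, 5) → (3, -2, -5)
T2 reflect across y = 0: (-4, 0, -3) → (-4, 0, -3); (3, -2, -5) → (3, 2, -5)
T3 rotate right-handed about the x-axis with cos θ = -5/13, sin θ = 12/13: (-4, 0, -3) → (-4, 36/13, 15/13); (3, 2, -5) → (3, 50/13, 49/13)
T4 translate by (-3, 5, 1): (-4, 36/13, 15/13) → (-7, 101/13, 28/13); (3, 50/13, 49/13) → (0, 115/13, 62/13)
T5 scale by (-3, -3, -2): (-7, 101/13, 28/13) → (21, -303/13, -56/13); (0, 115/13, 62/13) → (0, -345/13, -124/13)
T6 translate by (-2, 1, 6): (21, -303/13, -56/13) → (19, -290/13, 22/13); (0, -345/13, -124/13) → (-2, -332/13, -46/13)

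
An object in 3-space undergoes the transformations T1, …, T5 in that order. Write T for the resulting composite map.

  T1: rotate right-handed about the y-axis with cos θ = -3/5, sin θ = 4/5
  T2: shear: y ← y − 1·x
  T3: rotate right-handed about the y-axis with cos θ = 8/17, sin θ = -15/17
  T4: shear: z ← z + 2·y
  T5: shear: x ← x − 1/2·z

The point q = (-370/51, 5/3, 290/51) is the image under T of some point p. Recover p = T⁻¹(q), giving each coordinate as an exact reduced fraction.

T1 = [-3/5 0 4/5 0; 0 1 0 0; -4/5 0 -3/5 0; 0 0 0 1]
T2·T1 = [-3/5 0 4/5 0; 3/5 1 -4/5 0; -4/5 0 -3/5 0; 0 0 0 1]
T3·…·T1 = [36/85 0 77/85 0; 3/5 1 -4/5 0; -77/85 0 36/85 0; 0 0 0 1]
T4·…·T1 = [36/85 0 77/85 0; 3/5 1 -4/5 0; 5/17 2 -20/17 0; 0 0 0 1]
T5·…·T1 = [47/170 -1 127/85 0; 3/5 1 -4/5 0; 5/17 2 -20/17 0; 0 0 0 1]
det M = 1; M⁻¹ = [36/85 154/85 -59/85 0; 8/17 -13/17 19/17 0; 77/85 -72/85 149/170 0; 0 0 0 1]
M⁻¹ · (-370/51, 5/3, 290/51)ᵀ = (-4, 5/3, -3)ᵀ

p = (-4, 5/3, -3)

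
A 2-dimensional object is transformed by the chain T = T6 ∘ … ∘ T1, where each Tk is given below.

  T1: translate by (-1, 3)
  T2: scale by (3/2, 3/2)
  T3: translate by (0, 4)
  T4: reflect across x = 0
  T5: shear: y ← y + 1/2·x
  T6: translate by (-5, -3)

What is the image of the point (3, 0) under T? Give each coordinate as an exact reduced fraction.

T1 translate by (-1, 3): (3, 0) → (2, 3)
T2 scale by (3/2, 3/2): (2, 3) → (3, 9/2)
T3 translate by (0, 4): (3, 9/2) → (3, 17/2)
T4 reflect across x = 0: (3, 17/2) → (-3, 17/2)
T5 shear: y ← y + 1/2·x: (-3, 17/2) → (-3, 7)
T6 translate by (-5, -3): (-3, 7) → (-8, 4)

T(p) = (-8, 4)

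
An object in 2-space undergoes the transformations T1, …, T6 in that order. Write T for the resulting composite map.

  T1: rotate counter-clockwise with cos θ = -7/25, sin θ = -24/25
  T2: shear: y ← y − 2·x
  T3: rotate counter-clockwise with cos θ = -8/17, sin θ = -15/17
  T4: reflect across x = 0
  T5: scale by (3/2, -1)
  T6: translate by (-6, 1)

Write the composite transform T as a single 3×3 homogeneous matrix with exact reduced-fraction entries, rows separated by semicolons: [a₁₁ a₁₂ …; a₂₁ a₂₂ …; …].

T1 = [-7/25 24/25 0; -24/25 -7/25 0; 0 0 1]
T2·T1 = [-7/25 24/25 0; -2/5 -11/5 0; 0 0 1]
T3·…·T1 = [-94/425 -1017/425 0; 37/85 16/85 0; 0 0 1]
T4·…·T1 = [94/425 1017/425 0; 37/85 16/85 0; 0 0 1]
T5·…·T1 = [141/425 3051/850 0; -37/85 -16/85 0; 0 0 1]
T6·…·T1 = [141/425 3051/850 -6; -37/85 -16/85 1; 0 0 1]

T = [141/425 3051/850 -6; -37/85 -16/85 1; 0 0 1]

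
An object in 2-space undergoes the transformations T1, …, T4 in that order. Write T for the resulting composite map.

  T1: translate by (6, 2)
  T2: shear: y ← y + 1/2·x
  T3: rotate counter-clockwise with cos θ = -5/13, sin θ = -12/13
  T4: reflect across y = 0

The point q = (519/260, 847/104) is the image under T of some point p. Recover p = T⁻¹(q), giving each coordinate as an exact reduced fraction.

T1 = [1 0 6; 0 1 2; 0 0 1]
T2·T1 = [1 0 6; 1/2 1 5; 0 0 1]
T3·…·T1 = [1/13 12/13 30/13; -29/26 -5/13 -97/13; 0 0 1]
T4·…·T1 = [1/13 12/13 30/13; 29/26 5/13 97/13; 0 0 1]
det M = -1; M⁻¹ = [-5/13 12/13 -6; 29/26 -1/13 -2; 0 0 1]
M⁻¹ · (519/260, 847/104)ᵀ = (3/4, -2/5)ᵀ

p = (3/4, -2/5)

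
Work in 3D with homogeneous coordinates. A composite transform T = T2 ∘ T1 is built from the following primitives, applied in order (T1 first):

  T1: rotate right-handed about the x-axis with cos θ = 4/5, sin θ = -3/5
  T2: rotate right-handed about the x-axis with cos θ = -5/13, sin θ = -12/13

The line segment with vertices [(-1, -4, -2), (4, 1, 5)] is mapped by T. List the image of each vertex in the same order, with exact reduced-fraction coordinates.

T1 rotate right-handed about the x-axis with cos θ = 4/5, sin θ = -3/5: (-1, -4, -2) → (-1, -22/5, 4/5); (4, 1, 5) → (4, 19/5, 17/5)
T2 rotate right-handed about the x-axis with cos θ = -5/13, sin θ = -12/13: (-1, -22/5, 4/5) → (-1, 158/65, 244/65); (4, 19/5, 17/5) → (4, 109/65, -313/65)

image vertices: (-1, 158/65, 244/65), (4, 109/65, -313/65)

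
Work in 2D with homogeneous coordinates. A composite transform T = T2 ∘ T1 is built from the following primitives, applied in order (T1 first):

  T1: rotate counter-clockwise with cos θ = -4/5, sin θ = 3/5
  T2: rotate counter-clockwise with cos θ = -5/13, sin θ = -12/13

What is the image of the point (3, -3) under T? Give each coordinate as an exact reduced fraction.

T1 rotate counter-clockwise with cos θ = -4/5, sin θ = 3/5: (3, -3) → (-3/5, 21/5)
T2 rotate counter-clockwise with cos θ = -5/13, sin θ = -12/13: (-3/5, 21/5) → (267/65, -69/65)

T(p) = (267/65, -69/65)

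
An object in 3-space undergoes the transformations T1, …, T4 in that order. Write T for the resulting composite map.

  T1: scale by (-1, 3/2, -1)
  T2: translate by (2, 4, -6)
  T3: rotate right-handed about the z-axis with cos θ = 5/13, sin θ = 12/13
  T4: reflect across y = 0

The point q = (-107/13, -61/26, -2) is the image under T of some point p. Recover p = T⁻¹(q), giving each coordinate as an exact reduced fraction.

p = (3, 3, -4)

T1 = [-1 0 0 0; 0 3/2 0 0; 0 0 -1 0; 0 0 0 1]
T2·T1 = [-1 0 0 2; 0 3/2 0 4; 0 0 -1 -6; 0 0 0 1]
T3·…·T1 = [-5/13 -18/13 0 -38/13; -12/13 15/26 0 44/13; 0 0 -1 -6; 0 0 0 1]
T4·…·T1 = [-5/13 -18/13 0 -38/13; 12/13 -15/26 0 -44/13; 0 0 -1 -6; 0 0 0 1]
det M = -3/2; M⁻¹ = [-5/13 12/13 0 2; -8/13 -10/39 0 -8/3; 0 0 -1 -6; 0 0 0 1]
M⁻¹ · (-107/13, -61/26, -2)ᵀ = (3, 3, -4)ᵀ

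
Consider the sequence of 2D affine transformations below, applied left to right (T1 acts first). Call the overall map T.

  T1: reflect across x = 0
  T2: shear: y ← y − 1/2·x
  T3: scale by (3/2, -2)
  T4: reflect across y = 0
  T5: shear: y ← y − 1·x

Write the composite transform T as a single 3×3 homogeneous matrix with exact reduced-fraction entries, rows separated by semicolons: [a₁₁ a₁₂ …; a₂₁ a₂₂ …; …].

T = [-3/2 0 0; 5/2 2 0; 0 0 1]

T1 = [-1 0 0; 0 1 0; 0 0 1]
T2·T1 = [-1 0 0; 1/2 1 0; 0 0 1]
T3·…·T1 = [-3/2 0 0; -1 -2 0; 0 0 1]
T4·…·T1 = [-3/2 0 0; 1 2 0; 0 0 1]
T5·…·T1 = [-3/2 0 0; 5/2 2 0; 0 0 1]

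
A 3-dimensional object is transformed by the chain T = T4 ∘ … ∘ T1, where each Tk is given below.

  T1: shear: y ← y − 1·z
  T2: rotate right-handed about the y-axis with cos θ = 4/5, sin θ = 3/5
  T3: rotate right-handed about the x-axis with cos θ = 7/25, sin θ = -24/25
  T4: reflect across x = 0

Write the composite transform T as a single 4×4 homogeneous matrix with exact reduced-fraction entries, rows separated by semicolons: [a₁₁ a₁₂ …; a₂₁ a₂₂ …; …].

T = [-4/5 0 -3/5 0; -72/125 7/25 61/125 0; -21/125 -24/25 148/125 0; 0 0 0 1]

T1 = [1 0 0 0; 0 1 -1 0; 0 0 1 0; 0 0 0 1]
T2·T1 = [4/5 0 3/5 0; 0 1 -1 0; -3/5 0 4/5 0; 0 0 0 1]
T3·…·T1 = [4/5 0 3/5 0; -72/125 7/25 61/125 0; -21/125 -24/25 148/125 0; 0 0 0 1]
T4·…·T1 = [-4/5 0 -3/5 0; -72/125 7/25 61/125 0; -21/125 -24/25 148/125 0; 0 0 0 1]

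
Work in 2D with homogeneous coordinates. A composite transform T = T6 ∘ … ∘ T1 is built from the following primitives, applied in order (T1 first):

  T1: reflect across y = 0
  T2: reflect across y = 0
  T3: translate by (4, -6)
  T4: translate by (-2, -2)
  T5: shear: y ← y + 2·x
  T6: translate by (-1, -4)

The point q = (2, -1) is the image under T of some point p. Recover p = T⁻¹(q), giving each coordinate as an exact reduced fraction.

p = (1, 5)

T1 = [1 0 0; 0 -1 0; 0 0 1]
T2·T1 = [1 0 0; 0 1 0; 0 0 1]
T3·…·T1 = [1 0 4; 0 1 -6; 0 0 1]
T4·…·T1 = [1 0 2; 0 1 -8; 0 0 1]
T5·…·T1 = [1 0 2; 2 1 -4; 0 0 1]
T6·…·T1 = [1 0 1; 2 1 -8; 0 0 1]
det M = 1; M⁻¹ = [1 0 -1; -2 1 10; 0 0 1]
M⁻¹ · (2, -1)ᵀ = (1, 5)ᵀ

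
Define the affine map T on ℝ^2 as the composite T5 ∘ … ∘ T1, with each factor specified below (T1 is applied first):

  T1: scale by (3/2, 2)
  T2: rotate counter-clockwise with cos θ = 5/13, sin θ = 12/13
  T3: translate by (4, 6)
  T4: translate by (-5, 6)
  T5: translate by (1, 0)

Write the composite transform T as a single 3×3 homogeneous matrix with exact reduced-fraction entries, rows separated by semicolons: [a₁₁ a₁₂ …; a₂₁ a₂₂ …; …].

T1 = [3/2 0 0; 0 2 0; 0 0 1]
T2·T1 = [15/26 -24/13 0; 18/13 10/13 0; 0 0 1]
T3·…·T1 = [15/26 -24/13 4; 18/13 10/13 6; 0 0 1]
T4·…·T1 = [15/26 -24/13 -1; 18/13 10/13 12; 0 0 1]
T5·…·T1 = [15/26 -24/13 0; 18/13 10/13 12; 0 0 1]

T = [15/26 -24/13 0; 18/13 10/13 12; 0 0 1]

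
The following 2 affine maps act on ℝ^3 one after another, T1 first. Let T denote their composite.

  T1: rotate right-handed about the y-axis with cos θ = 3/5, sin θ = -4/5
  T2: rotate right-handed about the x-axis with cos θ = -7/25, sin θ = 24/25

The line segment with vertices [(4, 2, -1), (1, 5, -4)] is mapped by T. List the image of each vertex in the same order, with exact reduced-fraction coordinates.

image vertices: (16/5, -382/125, 149/125), (19/5, 17/125, 656/125)

T1 rotate right-handed about the y-axis with cos θ = 3/5, sin θ = -4/5: (4, 2, -1) → (16/5, 2, 13/5); (1, 5, -4) → (19/5, 5, -8/5)
T2 rotate right-handed about the x-axis with cos θ = -7/25, sin θ = 24/25: (16/5, 2, 13/5) → (16/5, -382/125, 149/125); (19/5, 5, -8/5) → (19/5, 17/125, 656/125)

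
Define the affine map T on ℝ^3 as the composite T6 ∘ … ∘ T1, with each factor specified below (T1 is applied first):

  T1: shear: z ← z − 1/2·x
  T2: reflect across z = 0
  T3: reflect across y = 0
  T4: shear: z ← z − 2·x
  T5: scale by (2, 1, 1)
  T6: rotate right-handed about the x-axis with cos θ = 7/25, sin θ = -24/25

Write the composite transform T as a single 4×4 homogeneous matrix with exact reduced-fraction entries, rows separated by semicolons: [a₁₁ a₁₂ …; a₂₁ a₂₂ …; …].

T = [2 0 0 0; -36/25 -7/25 -24/25 0; -21/50 24/25 -7/25 0; 0 0 0 1]

T1 = [1 0 0 0; 0 1 0 0; -1/2 0 1 0; 0 0 0 1]
T2·T1 = [1 0 0 0; 0 1 0 0; 1/2 0 -1 0; 0 0 0 1]
T3·…·T1 = [1 0 0 0; 0 -1 0 0; 1/2 0 -1 0; 0 0 0 1]
T4·…·T1 = [1 0 0 0; 0 -1 0 0; -3/2 0 -1 0; 0 0 0 1]
T5·…·T1 = [2 0 0 0; 0 -1 0 0; -3/2 0 -1 0; 0 0 0 1]
T6·…·T1 = [2 0 0 0; -36/25 -7/25 -24/25 0; -21/50 24/25 -7/25 0; 0 0 0 1]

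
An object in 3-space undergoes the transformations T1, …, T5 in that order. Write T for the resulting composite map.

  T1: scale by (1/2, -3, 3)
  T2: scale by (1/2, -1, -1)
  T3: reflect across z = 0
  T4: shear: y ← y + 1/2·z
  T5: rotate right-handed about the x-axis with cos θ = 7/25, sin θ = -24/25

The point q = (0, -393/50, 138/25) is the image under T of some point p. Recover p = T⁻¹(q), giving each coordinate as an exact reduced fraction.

p = (0, -3/2, -2)

T1 = [1/2 0 0 0; 0 -3 0 0; 0 0 3 0; 0 0 0 1]
T2·T1 = [1/4 0 0 0; 0 3 0 0; 0 0 -3 0; 0 0 0 1]
T3·…·T1 = [1/4 0 0 0; 0 3 0 0; 0 0 3 0; 0 0 0 1]
T4·…·T1 = [1/4 0 0 0; 0 3 3/2 0; 0 0 3 0; 0 0 0 1]
T5·…·T1 = [1/4 0 0 0; 0 21/25 33/10 0; 0 -72/25 -3/5 0; 0 0 0 1]
det M = 9/4; M⁻¹ = [4 0 0 0; 0 -1/15 -11/30 0; 0 8/25 7/75 0; 0 0 0 1]
M⁻¹ · (0, -393/50, 138/25)ᵀ = (0, -3/2, -2)ᵀ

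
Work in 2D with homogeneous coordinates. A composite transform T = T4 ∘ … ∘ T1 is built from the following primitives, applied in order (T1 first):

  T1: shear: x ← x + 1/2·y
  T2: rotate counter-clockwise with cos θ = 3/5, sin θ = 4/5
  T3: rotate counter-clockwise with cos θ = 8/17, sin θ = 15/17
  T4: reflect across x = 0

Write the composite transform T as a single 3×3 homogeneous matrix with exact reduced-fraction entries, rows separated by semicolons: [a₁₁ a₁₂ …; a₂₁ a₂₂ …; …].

T = [36/85 19/17 0; 77/85 1/34 0; 0 0 1]

T1 = [1 1/2 0; 0 1 0; 0 0 1]
T2·T1 = [3/5 -1/2 0; 4/5 1 0; 0 0 1]
T3·…·T1 = [-36/85 -19/17 0; 77/85 1/34 0; 0 0 1]
T4·…·T1 = [36/85 19/17 0; 77/85 1/34 0; 0 0 1]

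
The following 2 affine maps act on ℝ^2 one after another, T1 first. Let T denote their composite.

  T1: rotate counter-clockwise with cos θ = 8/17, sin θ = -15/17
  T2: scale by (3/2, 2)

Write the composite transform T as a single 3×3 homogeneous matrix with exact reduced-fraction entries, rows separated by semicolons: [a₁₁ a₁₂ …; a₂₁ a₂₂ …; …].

T1 = [8/17 15/17 0; -15/17 8/17 0; 0 0 1]
T2·T1 = [12/17 45/34 0; -30/17 16/17 0; 0 0 1]

T = [12/17 45/34 0; -30/17 16/17 0; 0 0 1]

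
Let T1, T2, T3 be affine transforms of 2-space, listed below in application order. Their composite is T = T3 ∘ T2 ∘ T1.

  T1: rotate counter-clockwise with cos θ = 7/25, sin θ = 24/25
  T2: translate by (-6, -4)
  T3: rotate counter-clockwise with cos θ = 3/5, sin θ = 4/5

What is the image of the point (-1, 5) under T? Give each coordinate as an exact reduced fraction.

T(p) = (-19/5, -11)

T1 rotate counter-clockwise with cos θ = 7/25, sin θ = 24/25: (-1, 5) → (-127/25, 11/25)
T2 translate by (-6, -4): (-127/25, 11/25) → (-277/25, -89/25)
T3 rotate counter-clockwise with cos θ = 3/5, sin θ = 4/5: (-277/25, -89/25) → (-19/5, -11)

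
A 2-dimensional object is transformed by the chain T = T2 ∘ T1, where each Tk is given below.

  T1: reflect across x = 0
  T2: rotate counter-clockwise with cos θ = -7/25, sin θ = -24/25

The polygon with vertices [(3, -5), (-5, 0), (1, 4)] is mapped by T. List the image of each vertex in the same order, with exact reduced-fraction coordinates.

T1 reflect across x = 0: (3, -5) → (-3, -5); (-5, 0) → (5, 0); (1, 4) → (-1, 4)
T2 rotate counter-clockwise with cos θ = -7/25, sin θ = -24/25: (-3, -5) → (-99/25, 107/25); (5, 0) → (-7/5, -24/5); (-1, 4) → (103/25, -4/25)

image vertices: (-99/25, 107/25), (-7/5, -24/5), (103/25, -4/25)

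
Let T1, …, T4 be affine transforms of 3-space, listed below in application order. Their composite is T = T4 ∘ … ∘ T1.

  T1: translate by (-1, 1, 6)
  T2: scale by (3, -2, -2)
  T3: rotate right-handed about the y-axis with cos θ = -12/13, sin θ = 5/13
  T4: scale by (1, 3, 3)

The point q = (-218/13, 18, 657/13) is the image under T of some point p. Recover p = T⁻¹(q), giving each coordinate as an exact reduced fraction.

p = (4, -4, 5)

T1 = [1 0 0 -1; 0 1 0 1; 0 0 1 6; 0 0 0 1]
T2·T1 = [3 0 0 -3; 0 -2 0 -2; 0 0 -2 -12; 0 0 0 1]
T3·…·T1 = [-36/13 0 -10/13 -24/13; 0 -2 0 -2; -15/13 0 24/13 159/13; 0 0 0 1]
T4·…·T1 = [-36/13 0 -10/13 -24/13; 0 -6 0 -6; -45/13 0 72/13 477/13; 0 0 0 1]
det M = 108; M⁻¹ = [-4/13 0 -5/117 1; 0 -1/6 0 -1; -5/26 0 2/13 -6; 0 0 0 1]
M⁻¹ · (-218/13, 18, 657/13)ᵀ = (4, -4, 5)ᵀ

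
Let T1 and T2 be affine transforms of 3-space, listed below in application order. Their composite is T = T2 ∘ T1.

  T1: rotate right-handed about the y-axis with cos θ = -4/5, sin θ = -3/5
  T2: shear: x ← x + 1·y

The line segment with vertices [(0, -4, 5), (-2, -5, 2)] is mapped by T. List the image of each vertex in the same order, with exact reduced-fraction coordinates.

T1 rotate right-handed about the y-axis with cos θ = -4/5, sin θ = -3/5: (0, -4, 5) → (-3, -4, -4); (-2, -5, 2) → (2/5, -5, -14/5)
T2 shear: x ← x + 1·y: (-3, -4, -4) → (-7, -4, -4); (2/5, -5, -14/5) → (-23/5, -5, -14/5)

image vertices: (-7, -4, -4), (-23/5, -5, -14/5)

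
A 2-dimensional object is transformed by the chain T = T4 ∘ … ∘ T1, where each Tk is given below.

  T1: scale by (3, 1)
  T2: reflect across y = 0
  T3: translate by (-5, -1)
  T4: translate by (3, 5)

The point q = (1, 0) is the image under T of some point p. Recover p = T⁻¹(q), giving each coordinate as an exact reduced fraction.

T1 = [3 0 0; 0 1 0; 0 0 1]
T2·T1 = [3 0 0; 0 -1 0; 0 0 1]
T3·…·T1 = [3 0 -5; 0 -1 -1; 0 0 1]
T4·…·T1 = [3 0 -2; 0 -1 4; 0 0 1]
det M = -3; M⁻¹ = [1/3 0 2/3; 0 -1 4; 0 0 1]
M⁻¹ · (1, 0)ᵀ = (1, 4)ᵀ

p = (1, 4)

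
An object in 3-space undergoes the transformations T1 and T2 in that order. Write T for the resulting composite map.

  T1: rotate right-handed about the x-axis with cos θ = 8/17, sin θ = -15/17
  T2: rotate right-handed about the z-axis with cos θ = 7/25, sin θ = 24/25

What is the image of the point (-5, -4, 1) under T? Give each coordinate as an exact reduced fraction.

T1 rotate right-handed about the x-axis with cos θ = 8/17, sin θ = -15/17: (-5, -4, 1) → (-5, -1, 4)
T2 rotate right-handed about the z-axis with cos θ = 7/25, sin θ = 24/25: (-5, -1, 4) → (-11/25, -127/25, 4)

T(p) = (-11/25, -127/25, 4)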